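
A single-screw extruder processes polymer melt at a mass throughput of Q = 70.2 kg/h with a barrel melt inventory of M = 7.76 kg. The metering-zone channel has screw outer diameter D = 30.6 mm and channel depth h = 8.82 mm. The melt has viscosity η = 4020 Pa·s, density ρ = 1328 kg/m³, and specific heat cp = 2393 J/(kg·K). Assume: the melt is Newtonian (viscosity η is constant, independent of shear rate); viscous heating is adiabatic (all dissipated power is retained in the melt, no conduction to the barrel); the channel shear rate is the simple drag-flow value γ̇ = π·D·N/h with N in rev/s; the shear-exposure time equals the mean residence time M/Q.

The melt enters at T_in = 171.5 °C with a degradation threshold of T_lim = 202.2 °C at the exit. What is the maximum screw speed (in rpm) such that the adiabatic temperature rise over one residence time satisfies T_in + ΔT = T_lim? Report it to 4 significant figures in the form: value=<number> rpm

Throughput in SI: Q_s = 70.2 kg/h ÷ 3600 s/h = 0.0195 kg/s
t_res = M / Q_s = 7.76 ÷ 0.0195 = 397.949 s
D = 30.6 mm = 0.0306 m;  h = 8.82 mm = 0.00882 m
ΔT_a = T_lim − T_in = 202.2 °C − 171.5 °C = 30.7 K
γ̇_max² = ΔT_a·ρ·cp / (η·t_res) = [30.7 × 1328 × 2393] / [4020 × 397.949] = 60.9854 s⁻²
γ̇_max = √60.9854 = 7.80932 s⁻¹
N_max = γ̇_max·h / (π·D) = 7.80932 · 0.00882 / (π · 0.0306) = 0.71649 rev/s = 42.9894 rpm

value=42.99 rpm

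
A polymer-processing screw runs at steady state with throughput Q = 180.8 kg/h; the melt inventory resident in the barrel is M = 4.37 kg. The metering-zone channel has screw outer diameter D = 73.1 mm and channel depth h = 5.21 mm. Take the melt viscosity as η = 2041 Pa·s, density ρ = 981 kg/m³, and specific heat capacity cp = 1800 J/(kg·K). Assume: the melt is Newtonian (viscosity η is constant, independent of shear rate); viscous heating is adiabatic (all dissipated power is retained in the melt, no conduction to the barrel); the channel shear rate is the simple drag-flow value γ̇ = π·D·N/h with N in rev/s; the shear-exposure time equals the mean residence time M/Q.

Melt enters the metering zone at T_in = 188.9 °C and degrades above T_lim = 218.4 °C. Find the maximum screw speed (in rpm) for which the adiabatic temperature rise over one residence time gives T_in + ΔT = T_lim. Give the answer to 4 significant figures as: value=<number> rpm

Convert throughput: Q = 180.8 kg/h = 180.8/3600 = 0.0502222 kg/s
t_res = M / Q_s = 4.37 ÷ 0.0502222 = 87.0133 s
Convert to metres: D = 0.0731 m, h = 0.00521 m
Allowable rise: ΔT_a = T_lim − T_in = 218.4 − 188.9 = 29.5 K
Invert ΔT = ηγ̇²t_res/(ρcp) for γ̇: γ̇_max² = ΔT_a ρ cp / (η t_res) = 29.5·981·1800 / (2041·87.0133) = 293.315 s⁻²
γ̇_max = sqrt(293.315) = 17.1265 s⁻¹
N_max = γ̇_max·h / (π·D) = 17.1265 · 0.00521 / (π · 0.0731) = 0.388542 rev/s = 23.3125 rpm

value=23.31 rpm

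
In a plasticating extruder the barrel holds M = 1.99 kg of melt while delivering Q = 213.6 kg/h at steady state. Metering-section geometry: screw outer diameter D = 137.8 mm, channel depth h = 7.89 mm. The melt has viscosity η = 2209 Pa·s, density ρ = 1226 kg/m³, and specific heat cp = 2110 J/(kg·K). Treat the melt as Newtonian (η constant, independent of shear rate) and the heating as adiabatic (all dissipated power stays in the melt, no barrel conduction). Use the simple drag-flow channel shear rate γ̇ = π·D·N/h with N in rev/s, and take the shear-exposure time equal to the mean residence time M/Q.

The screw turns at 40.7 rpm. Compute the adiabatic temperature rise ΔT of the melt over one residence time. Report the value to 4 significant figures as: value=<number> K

Convert throughput: Q = 213.6 kg/h = 213.6/3600 = 0.0593333 kg/s
t_res = M / Q_s = 1.99 / 0.0593333 = 33.5393 s
D = 137.8 mm = 0.1378 m;  h = 7.89 mm = 0.00789 m;  N = 40.7 rpm / 60 = 0.678333 rev/s
Shear rate: γ̇ = πDN/h = π·0.1378·0.678333/0.00789 = 37.219 s⁻¹
ΔT = η·γ̇²·t_res/(ρ·cp) = [2209 × 37.219² × 33.5393] / [1226 × 2110] = 39.6741 K

value=39.67 K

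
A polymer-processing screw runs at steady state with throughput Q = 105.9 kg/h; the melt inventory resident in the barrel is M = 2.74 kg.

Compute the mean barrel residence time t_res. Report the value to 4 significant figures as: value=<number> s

Throughput in SI: Q_s = 105.9 kg/h ÷ 3600 s/h = 0.0294167 kg/s
Mean residence time: t_res = M/Q_s = 2.74 kg / 0.0294167 kg/s = 93.1445 s

value=93.14 s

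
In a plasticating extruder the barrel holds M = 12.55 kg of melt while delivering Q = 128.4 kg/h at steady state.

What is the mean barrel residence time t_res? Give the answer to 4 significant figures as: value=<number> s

value=351.9 s

Convert throughput: Q = 128.4 kg/h = 128.4/3600 = 0.0356667 kg/s
t_res = M / Q_s = 12.55 ÷ 0.0356667 = 351.869 s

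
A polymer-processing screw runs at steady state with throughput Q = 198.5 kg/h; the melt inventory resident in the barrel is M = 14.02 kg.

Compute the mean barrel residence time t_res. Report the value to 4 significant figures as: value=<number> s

Throughput in SI: Q_s = 198.5 kg/h ÷ 3600 s/h = 0.0551389 kg/s
t_res = M / Q_s = 14.02 ÷ 0.0551389 = 254.267 s

value=254.3 s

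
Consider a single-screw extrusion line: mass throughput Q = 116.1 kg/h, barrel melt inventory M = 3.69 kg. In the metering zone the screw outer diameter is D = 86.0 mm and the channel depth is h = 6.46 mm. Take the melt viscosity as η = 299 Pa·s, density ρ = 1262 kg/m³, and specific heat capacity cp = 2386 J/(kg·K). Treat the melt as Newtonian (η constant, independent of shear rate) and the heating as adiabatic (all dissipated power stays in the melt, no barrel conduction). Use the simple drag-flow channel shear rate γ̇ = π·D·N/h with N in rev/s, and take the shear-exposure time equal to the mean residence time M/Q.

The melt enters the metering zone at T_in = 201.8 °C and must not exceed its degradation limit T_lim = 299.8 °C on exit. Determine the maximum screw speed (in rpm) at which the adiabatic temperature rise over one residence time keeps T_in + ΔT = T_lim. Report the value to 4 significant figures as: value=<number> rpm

value=133.2 rpm

Throughput in SI: Q_s = 116.1 kg/h ÷ 3600 s/h = 0.03225 kg/s
t_res = M / Q_s = 3.69 / 0.03225 = 114.419 s
Convert to metres: D = 0.086 m, h = 0.00646 m
Allowable rise: ΔT_a = T_lim − T_in = 299.8 − 201.8 = 98 K
γ̇_max² = ΔT_a·ρ·cp / (η·t_res) = [98 × 1262 × 2386] / [299 × 114.419] = 8625.57 s⁻²
γ̇_max = √8625.57 = 92.874 s⁻¹
N_max = γ̇_max h / (πD) = 92.874·0.00646/(π·0.086) = 2.22064 rev/s → ×60 = 133.238 rpm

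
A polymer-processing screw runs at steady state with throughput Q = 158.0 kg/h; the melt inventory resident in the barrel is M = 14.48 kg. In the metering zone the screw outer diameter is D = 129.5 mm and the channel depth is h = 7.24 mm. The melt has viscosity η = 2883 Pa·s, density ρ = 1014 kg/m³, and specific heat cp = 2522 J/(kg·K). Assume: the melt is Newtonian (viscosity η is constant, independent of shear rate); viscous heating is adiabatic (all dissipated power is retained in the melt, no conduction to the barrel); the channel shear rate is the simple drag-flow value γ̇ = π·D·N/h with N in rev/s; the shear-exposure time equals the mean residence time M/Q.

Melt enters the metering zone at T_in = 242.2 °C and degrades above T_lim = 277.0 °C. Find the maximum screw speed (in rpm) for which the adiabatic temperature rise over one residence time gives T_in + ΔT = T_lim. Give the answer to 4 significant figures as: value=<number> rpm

value=10.33 rpm

Convert throughput: Q = 158.0 kg/h = 158.0/3600 = 0.0438889 kg/s
t_res = M / Q_s = 14.48 / 0.0438889 = 329.924 s
D = 129.5 mm = 0.1295 m;  h = 7.24 mm = 0.00724 m
Allowable rise: ΔT_a = T_lim − T_in = 277.0 − 242.2 = 34.8 K
γ̇_max² = ΔT_a·ρ·cp/(η·t_res) = 34.8·1014·2522/(2883·329.924) = 93.5629 s⁻²
γ̇_max = sqrt(93.5629) = 9.67279 s⁻¹
Solve γ̇ = πDN/h for N: N_max = γ̇_max·h/(π·D) = 9.67279 × 0.00724 / (π × 0.1295) = 0.172136 rev/s = 10.3281 rpm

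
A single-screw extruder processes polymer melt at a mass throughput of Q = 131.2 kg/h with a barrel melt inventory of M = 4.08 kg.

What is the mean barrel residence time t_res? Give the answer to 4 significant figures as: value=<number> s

value=112.0 s

Q_s = Q / 3600 = 131.2 / 3600 = 0.0364444 kg/s
Mean residence time: t_res = M/Q_s = 4.08 kg / 0.0364444 kg/s = 111.951 s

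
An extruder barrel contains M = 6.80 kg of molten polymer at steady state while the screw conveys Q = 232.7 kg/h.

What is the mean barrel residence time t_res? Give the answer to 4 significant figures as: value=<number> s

value=105.2 s

Throughput in SI: Q_s = 232.7 kg/h ÷ 3600 s/h = 0.0646389 kg/s
Mean residence time: t_res = M/Q_s = 6.80 kg / 0.0646389 kg/s = 105.2 s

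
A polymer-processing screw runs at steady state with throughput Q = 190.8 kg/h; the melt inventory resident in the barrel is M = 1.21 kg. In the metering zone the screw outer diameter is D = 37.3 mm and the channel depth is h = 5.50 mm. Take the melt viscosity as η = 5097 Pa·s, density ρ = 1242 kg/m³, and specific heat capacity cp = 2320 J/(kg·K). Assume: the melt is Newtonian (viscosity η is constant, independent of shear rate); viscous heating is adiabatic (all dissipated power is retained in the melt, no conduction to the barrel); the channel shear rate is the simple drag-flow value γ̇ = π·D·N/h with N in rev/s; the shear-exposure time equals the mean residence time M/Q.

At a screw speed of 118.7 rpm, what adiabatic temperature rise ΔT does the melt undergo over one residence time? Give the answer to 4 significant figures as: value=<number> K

value=71.75 K

Convert throughput: Q = 190.8 kg/h = 190.8/3600 = 0.053 kg/s
t_res = M / Q_s = 1.21 ÷ 0.053 = 22.8302 s
Convert to SI: D = 0.0373 m, h = 0.0055 m, N = 118.7/60 = 1.97833 rev/s
γ̇ = π D N / h = (π)(0.0373)(1.97833) / 0.0055 = 42.1498 s⁻¹
ΔT = η·γ̇²·t_res / (ρ·cp) = 5097 · (42.1498)² · 22.8302 / (1242 · 2320) = 71.7473 K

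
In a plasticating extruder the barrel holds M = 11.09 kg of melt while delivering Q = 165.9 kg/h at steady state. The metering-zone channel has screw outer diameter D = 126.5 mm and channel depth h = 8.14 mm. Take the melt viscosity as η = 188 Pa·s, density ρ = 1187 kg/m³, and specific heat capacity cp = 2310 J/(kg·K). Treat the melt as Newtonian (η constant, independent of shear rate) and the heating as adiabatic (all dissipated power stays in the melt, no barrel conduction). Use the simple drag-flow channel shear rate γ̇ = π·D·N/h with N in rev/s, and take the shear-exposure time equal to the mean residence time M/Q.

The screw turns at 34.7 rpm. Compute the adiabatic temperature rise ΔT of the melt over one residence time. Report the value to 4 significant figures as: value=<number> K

Q_s = Q / 3600 = 165.9 / 3600 = 0.0460833 kg/s
Mean residence time: t_res = M/Q_s = 11.09 kg / 0.0460833 kg/s = 240.651 s
D = 126.5 mm = 0.1265 m;  h = 8.14 mm = 0.00814 m;  N = 34.7 rpm / 60 = 0.578333 rev/s
γ̇ = π D N / h = (π)(0.1265)(0.578333) / 0.00814 = 28.2354 s⁻¹
ΔT = η·γ̇²·t_res/(ρ·cp) = [188 × 28.2354² × 240.651] / [1187 × 2310] = 13.1544 K

value=13.15 K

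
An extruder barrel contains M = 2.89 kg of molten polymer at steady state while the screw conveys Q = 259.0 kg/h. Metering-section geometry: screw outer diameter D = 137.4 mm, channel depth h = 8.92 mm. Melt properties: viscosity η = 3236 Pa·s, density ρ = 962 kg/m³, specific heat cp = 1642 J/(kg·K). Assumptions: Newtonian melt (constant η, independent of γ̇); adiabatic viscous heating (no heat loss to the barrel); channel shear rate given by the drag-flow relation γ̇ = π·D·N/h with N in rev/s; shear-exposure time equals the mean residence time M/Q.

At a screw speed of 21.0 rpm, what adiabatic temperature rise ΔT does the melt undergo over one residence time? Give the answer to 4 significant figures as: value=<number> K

value=23.61 K

Throughput in SI: Q_s = 259.0 kg/h ÷ 3600 s/h = 0.0719444 kg/s
t_res = M / Q_s = 2.89 / 0.0719444 = 40.1699 s
Geometry in metres: D = 137.4 mm → 0.1374 m, h = 8.92 mm → 0.00892 m; screw speed N = 21.0 rpm = 0.35 rev/s
Shear rate: γ̇ = πDN/h = π·0.1374·0.35/0.00892 = 16.9371 s⁻¹
ΔT = η·γ̇²·t_res / (ρ·cp) = 3236 · (16.9371)² · 40.1699 / (962 · 1642) = 23.607 K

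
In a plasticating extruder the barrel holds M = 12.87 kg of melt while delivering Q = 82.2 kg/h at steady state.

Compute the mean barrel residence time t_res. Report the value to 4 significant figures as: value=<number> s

value=563.6 s

Convert throughput: Q = 82.2 kg/h = 82.2/3600 = 0.0228333 kg/s
t_res = M / Q_s = 12.87 / 0.0228333 = 563.65 s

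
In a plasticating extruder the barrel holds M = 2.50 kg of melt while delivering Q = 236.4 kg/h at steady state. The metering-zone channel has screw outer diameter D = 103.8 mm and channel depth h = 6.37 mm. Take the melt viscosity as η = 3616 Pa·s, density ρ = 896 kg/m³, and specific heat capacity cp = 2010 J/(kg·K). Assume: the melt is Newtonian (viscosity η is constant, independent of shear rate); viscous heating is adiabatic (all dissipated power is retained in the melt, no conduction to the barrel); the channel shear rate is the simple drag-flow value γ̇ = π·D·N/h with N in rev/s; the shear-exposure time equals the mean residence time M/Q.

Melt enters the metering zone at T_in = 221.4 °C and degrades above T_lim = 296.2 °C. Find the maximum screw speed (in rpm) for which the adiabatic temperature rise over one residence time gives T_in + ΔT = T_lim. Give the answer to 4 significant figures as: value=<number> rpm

Q_s = Q / 3600 = 236.4 / 3600 = 0.0656667 kg/s
t_res = M / Q_s = 2.50 / 0.0656667 = 38.0711 s
D = 103.8 mm = 0.1038 m;  h = 6.37 mm = 0.00637 m
ΔT_a = T_lim − T_in = 296.2 − 221.4 = 74.8 K
γ̇_max² = ΔT_a·ρ·cp/(η·t_res) = 74.8·896·2010/(3616·38.0711) = 978.548 s⁻²
γ̇_max = sqrt(978.548) = 31.2818 s⁻¹
N_max = γ̇_max·h / (π·D) = 31.2818 · 0.00637 / (π · 0.1038) = 0.611059 rev/s = 36.6636 rpm

value=36.66 rpm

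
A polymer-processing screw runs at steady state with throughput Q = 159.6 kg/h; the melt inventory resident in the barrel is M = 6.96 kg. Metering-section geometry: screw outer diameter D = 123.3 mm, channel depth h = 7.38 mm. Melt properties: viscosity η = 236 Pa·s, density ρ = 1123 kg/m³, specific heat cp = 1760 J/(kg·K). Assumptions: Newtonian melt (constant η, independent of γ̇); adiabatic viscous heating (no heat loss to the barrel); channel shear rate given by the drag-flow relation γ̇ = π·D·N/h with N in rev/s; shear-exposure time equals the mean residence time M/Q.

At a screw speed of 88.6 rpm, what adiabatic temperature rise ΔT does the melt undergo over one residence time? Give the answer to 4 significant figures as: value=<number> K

Convert throughput: Q = 159.6 kg/h = 159.6/3600 = 0.0443333 kg/s
t_res = M / Q_s = 6.96 / 0.0443333 = 156.992 s
D = 123.3 mm = 0.1233 m;  h = 7.38 mm = 0.00738 m;  N = 88.6 rpm / 60 = 1.47667 rev/s
γ̇ = π·D·N / h = π · 0.1233 · 1.47667 / 0.00738 = 77.5067 s⁻¹
ΔT = η·γ̇²·t_res/(ρ·cp) = [236 × 77.5067² × 156.992] / [1123 × 1760] = 112.61 K

value=112.6 K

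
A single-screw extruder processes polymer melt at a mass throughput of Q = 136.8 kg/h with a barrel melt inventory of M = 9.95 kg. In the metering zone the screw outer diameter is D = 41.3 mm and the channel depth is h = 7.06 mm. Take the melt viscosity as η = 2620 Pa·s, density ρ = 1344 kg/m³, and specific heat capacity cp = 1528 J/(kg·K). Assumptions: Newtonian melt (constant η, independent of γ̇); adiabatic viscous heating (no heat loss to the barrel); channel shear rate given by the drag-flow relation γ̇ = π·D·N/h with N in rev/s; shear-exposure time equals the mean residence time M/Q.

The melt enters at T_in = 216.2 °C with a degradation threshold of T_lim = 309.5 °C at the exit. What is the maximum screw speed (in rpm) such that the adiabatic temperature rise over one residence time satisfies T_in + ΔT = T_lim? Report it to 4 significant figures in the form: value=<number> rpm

value=54.56 rpm

Convert throughput: Q = 136.8 kg/h = 136.8/3600 = 0.038 kg/s
t_res = M / Q_s = 9.95 ÷ 0.038 = 261.842 s
Convert to metres: D = 0.0413 m, h = 0.00706 m
Allowable rise: ΔT_a = T_lim − T_in = 309.5 − 216.2 = 93.3 K
γ̇_max² = ΔT_a·ρ·cp / (η·t_res) = [93.3 × 1344 × 1528] / [2620 × 261.842] = 279.295 s⁻²
γ̇_max = √279.295 = 16.7121 s⁻¹
N_max = γ̇_max h / (πD) = 16.7121·0.00706/(π·0.0413) = 0.909361 rev/s → ×60 = 54.5617 rpm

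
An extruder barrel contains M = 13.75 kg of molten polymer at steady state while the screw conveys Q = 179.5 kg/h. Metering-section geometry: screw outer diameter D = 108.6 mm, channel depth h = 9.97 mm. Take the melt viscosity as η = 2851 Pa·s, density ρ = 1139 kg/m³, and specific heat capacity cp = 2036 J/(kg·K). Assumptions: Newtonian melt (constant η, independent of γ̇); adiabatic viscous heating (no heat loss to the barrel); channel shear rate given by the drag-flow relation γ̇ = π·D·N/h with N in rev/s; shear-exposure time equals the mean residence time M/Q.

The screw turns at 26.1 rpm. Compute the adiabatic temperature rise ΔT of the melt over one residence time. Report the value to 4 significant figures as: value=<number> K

Throughput in SI: Q_s = 179.5 kg/h ÷ 3600 s/h = 0.0498611 kg/s
t_res = M / Q_s = 13.75 / 0.0498611 = 275.766 s
Convert to SI: D = 0.1086 m, h = 0.00997 m, N = 26.1/60 = 0.435 rev/s
Shear rate: γ̇ = πDN/h = π·0.1086·0.435/0.00997 = 14.8859 s⁻¹
ΔT = η·γ̇²·t_res / (ρ·cp) = 2851 · (14.8859)² · 275.766 / (1139 · 2036) = 75.1249 K

value=75.12 K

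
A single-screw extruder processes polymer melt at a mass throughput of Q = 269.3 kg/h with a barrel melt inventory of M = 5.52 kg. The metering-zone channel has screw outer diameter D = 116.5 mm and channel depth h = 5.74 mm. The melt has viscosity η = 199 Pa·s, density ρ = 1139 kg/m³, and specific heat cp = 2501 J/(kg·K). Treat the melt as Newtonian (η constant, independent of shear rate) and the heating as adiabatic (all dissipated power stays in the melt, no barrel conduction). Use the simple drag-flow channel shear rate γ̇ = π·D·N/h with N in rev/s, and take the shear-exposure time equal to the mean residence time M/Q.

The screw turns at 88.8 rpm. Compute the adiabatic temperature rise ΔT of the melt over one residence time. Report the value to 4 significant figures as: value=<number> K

value=45.91 K

Q_s = Q / 3600 = 269.3 / 3600 = 0.0748056 kg/s
t_res = M / Q_s = 5.52 ÷ 0.0748056 = 73.7913 s
Convert to SI: D = 0.1165 m, h = 0.00574 m, N = 88.8/60 = 1.48 rev/s
γ̇ = π D N / h = (π)(0.1165)(1.48) / 0.00574 = 94.3682 s⁻¹
Adiabatic rise: ΔT = η γ̇² t_res / (ρ cp) = 199·(94.3682)²·73.7913 / (1139·2501) = 45.9063 K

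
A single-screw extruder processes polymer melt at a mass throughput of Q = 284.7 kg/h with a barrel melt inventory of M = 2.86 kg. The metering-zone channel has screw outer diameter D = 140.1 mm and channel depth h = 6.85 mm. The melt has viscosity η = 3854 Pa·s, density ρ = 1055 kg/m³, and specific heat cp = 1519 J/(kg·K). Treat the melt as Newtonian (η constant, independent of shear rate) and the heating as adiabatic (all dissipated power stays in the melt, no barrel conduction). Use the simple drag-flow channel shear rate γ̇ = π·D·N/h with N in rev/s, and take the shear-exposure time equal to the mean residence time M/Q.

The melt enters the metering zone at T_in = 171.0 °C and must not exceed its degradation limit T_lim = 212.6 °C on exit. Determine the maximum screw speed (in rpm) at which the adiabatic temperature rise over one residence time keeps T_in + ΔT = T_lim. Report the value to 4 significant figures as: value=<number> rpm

value=20.42 rpm

Q_s = Q / 3600 = 284.7 / 3600 = 0.0790833 kg/s
t_res = M / Q_s = 2.86 / 0.0790833 = 36.1644 s
D = 140.1 mm = 0.1401 m;  h = 6.85 mm = 0.00685 m
ΔT_a = T_lim − T_in = 212.6 °C − 171.0 °C = 41.6 K
Invert ΔT = ηγ̇²t_res/(ρcp) for γ̇: γ̇_max² = ΔT_a ρ cp / (η t_res) = 41.6·1055·1519 / (3854·36.1644) = 478.311 s⁻²
Take the square root: γ̇_max = √(478.311) = 21.8703 s⁻¹
N_max = γ̇_max·h / (π·D) = 21.8703 · 0.00685 / (π · 0.1401) = 0.340375 rev/s = 20.4225 rpm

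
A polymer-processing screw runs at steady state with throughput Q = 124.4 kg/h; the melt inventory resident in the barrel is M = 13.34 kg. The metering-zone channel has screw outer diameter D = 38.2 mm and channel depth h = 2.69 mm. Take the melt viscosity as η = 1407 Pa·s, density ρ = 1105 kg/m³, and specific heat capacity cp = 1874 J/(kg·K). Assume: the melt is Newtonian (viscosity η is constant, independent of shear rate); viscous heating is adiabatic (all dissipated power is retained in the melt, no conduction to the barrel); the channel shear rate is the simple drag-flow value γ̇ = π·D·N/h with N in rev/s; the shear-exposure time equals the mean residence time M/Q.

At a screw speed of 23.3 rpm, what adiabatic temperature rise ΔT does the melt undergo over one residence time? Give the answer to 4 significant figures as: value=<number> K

value=78.73 K

Convert throughput: Q = 124.4 kg/h = 124.4/3600 = 0.0345556 kg/s
Mean residence time: t_res = M/Q_s = 13.34 kg / 0.0345556 kg/s = 386.045 s
D = 38.2 mm = 0.0382 m;  h = 2.69 mm = 0.00269 m;  N = 23.3 rpm / 60 = 0.388333 rev/s
γ̇ = π·D·N / h = π · 0.0382 · 0.388333 / 0.00269 = 17.3247 s⁻¹
ΔT = η·γ̇²·t_res/(ρ·cp) = [1407 × 17.3247² × 386.045] / [1105 × 1874] = 78.7284 K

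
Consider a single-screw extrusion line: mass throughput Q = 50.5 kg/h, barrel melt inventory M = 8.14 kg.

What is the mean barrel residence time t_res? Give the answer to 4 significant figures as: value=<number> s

Q_s = Q / 3600 = 50.5 / 3600 = 0.0140278 kg/s
t_res = M / Q_s = 8.14 ÷ 0.0140278 = 580.277 s

value=580.3 s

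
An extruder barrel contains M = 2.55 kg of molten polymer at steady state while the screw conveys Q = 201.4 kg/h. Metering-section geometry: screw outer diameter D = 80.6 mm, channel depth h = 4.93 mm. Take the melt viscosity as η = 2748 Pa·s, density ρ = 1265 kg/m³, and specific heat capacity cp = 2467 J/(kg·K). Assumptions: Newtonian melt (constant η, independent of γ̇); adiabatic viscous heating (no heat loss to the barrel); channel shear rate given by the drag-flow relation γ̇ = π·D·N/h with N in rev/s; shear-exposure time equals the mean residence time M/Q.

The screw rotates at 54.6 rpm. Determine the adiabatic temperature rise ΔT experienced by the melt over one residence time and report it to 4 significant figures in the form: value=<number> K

value=87.68 K

Convert throughput: Q = 201.4 kg/h = 201.4/3600 = 0.0559444 kg/s
t_res = M / Q_s = 2.55 / 0.0559444 = 45.5809 s
Convert to SI: D = 0.0806 m, h = 0.00493 m, N = 54.6/60 = 0.91 rev/s
γ̇ = π D N / h = (π)(0.0806)(0.91) / 0.00493 = 46.739 s⁻¹
ΔT = η·γ̇²·t_res / (ρ·cp) = 2748 · (46.739)² · 45.5809 / (1265 · 2467) = 87.6797 K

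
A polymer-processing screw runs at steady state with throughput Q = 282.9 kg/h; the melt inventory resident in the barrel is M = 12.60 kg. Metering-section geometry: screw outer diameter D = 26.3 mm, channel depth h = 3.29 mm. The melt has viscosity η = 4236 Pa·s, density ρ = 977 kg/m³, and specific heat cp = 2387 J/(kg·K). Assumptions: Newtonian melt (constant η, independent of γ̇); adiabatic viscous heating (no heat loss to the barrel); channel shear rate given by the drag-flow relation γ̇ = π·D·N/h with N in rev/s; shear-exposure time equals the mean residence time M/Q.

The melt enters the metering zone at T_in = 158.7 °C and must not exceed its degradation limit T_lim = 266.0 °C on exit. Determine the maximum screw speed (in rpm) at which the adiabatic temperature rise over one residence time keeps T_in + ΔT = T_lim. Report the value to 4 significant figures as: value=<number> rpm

value=45.86 rpm

Throughput in SI: Q_s = 282.9 kg/h ÷ 3600 s/h = 0.0785833 kg/s
t_res = M / Q_s = 12.60 / 0.0785833 = 160.339 s
D = 26.3 mm = 0.0263 m;  h = 3.29 mm = 0.00329 m
ΔT_a = T_lim − T_in = 266.0 °C − 158.7 °C = 107.3 K
γ̇_max² = ΔT_a·ρ·cp/(η·t_res) = 107.3·977·2387/(4236·160.339) = 368.426 s⁻²
Take the square root: γ̇_max = √(368.426) = 19.1944 s⁻¹
Solve γ̇ = πDN/h for N: N_max = γ̇_max·h/(π·D) = 19.1944 × 0.00329 / (π × 0.0263) = 0.764303 rev/s = 45.8582 rpm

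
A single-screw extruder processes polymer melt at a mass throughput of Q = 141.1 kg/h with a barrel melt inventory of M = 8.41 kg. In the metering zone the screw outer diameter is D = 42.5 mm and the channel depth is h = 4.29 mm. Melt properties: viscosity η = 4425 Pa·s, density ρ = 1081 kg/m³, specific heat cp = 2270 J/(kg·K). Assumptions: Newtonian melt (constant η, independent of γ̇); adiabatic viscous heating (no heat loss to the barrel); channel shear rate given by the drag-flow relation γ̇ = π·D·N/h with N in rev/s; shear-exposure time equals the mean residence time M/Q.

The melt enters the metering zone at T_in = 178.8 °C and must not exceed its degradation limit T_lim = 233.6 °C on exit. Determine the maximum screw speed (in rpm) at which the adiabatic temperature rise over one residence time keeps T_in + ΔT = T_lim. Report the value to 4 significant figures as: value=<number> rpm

value=22.94 rpm

Convert throughput: Q = 141.1 kg/h = 141.1/3600 = 0.0391944 kg/s
t_res = M / Q_s = 8.41 ÷ 0.0391944 = 214.571 s
D = 42.5 mm = 0.0425 m;  h = 4.29 mm = 0.00429 m
Allowable rise: ΔT_a = T_lim − T_in = 233.6 − 178.8 = 54.8 K
γ̇_max² = ΔT_a·ρ·cp / (η·t_res) = [54.8 × 1081 × 2270] / [4425 × 214.571] = 141.627 s⁻²
γ̇_max = sqrt(141.627) = 11.9007 s⁻¹
Solve γ̇ = πDN/h for N: N_max = γ̇_max·h/(π·D) = 11.9007 × 0.00429 / (π × 0.0425) = 0.382377 rev/s = 22.9426 rpm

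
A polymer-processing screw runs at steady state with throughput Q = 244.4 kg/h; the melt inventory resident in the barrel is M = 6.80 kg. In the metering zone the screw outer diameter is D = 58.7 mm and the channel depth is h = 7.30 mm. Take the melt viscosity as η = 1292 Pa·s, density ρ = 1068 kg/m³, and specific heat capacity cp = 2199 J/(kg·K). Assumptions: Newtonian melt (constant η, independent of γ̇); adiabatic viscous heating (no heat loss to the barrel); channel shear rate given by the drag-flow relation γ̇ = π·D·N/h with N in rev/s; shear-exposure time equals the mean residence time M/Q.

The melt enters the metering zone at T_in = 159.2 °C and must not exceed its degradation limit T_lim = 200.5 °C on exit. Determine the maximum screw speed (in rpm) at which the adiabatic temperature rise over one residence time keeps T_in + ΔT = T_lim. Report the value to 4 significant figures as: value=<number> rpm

value=65.02 rpm

Q_s = Q / 3600 = 244.4 / 3600 = 0.0678889 kg/s
Mean residence time: t_res = M/Q_s = 6.80 kg / 0.0678889 kg/s = 100.164 s
Convert to metres: D = 0.0587 m, h = 0.0073 m
Allowable rise: ΔT_a = T_lim − T_in = 200.5 − 159.2 = 41.3 K
γ̇_max² = ΔT_a·ρ·cp/(η·t_res) = 41.3·1068·2199/(1292·100.164) = 749.504 s⁻²
γ̇_max = sqrt(749.504) = 27.3771 s⁻¹
Solve γ̇ = πDN/h for N: N_max = γ̇_max·h/(π·D) = 27.3771 × 0.0073 / (π × 0.0587) = 1.08373 rev/s = 65.0239 rpm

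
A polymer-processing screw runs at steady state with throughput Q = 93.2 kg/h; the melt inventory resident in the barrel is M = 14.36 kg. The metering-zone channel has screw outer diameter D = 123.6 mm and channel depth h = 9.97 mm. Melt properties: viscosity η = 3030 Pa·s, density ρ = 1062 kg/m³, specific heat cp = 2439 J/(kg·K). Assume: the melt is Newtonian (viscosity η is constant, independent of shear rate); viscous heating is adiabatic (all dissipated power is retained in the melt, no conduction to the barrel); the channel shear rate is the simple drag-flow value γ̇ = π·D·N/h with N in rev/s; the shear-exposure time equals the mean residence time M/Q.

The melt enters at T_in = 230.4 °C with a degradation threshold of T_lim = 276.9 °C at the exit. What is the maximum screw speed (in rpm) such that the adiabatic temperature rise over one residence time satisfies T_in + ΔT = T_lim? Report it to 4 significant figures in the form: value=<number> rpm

Convert throughput: Q = 93.2 kg/h = 93.2/3600 = 0.0258889 kg/s
Mean residence time: t_res = M/Q_s = 14.36 kg / 0.0258889 kg/s = 554.678 s
Geometry in SI: D = 123.6 mm → 0.1236 m, h = 9.97 mm → 0.00997 m
Allowable rise: ΔT_a = T_lim − T_in = 276.9 − 230.4 = 46.5 K
γ̇_max² = ΔT_a·ρ·cp/(η·t_res) = 46.5·1062·2439/(3030·554.678) = 71.6648 s⁻²
Take the square root: γ̇_max = √(71.6648) = 8.4655 s⁻¹
N_max = γ̇_max h / (πD) = 8.4655·0.00997/(π·0.1236) = 0.21736 rev/s → ×60 = 13.0416 rpm

value=13.04 rpm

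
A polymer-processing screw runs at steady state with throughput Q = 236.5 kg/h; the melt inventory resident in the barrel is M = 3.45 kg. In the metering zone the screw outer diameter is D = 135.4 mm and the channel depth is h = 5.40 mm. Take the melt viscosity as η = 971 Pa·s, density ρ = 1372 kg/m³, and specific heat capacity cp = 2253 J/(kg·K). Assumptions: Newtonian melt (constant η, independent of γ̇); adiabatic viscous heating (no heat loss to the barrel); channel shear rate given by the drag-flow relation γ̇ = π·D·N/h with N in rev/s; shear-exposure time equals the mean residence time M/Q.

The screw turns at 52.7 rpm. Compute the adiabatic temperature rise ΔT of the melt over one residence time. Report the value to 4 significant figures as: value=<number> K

Throughput in SI: Q_s = 236.5 kg/h ÷ 3600 s/h = 0.0656944 kg/s
t_res = M / Q_s = 3.45 ÷ 0.0656944 = 52.5159 s
D = 135.4 mm = 0.1354 m;  h = 5.40 mm = 0.0054 m;  N = 52.7 rpm / 60 = 0.878333 rev/s
γ̇ = π·D·N / h = π · 0.1354 · 0.878333 / 0.0054 = 69.1885 s⁻¹
ΔT = η·γ̇²·t_res / (ρ·cp) = 971 · (69.1885)² · 52.5159 / (1372 · 2253) = 78.9701 K

value=78.97 K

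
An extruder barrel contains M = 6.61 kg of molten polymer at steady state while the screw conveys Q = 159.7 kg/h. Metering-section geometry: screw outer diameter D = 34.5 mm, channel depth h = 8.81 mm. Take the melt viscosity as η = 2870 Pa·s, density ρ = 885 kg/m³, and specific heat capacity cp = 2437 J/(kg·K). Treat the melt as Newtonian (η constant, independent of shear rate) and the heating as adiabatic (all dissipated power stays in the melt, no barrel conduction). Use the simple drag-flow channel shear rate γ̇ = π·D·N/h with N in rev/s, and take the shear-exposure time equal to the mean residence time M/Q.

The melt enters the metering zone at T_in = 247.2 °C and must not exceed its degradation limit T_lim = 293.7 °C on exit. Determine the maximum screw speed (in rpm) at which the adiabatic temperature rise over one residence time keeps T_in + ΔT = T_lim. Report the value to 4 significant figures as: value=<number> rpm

Throughput in SI: Q_s = 159.7 kg/h ÷ 3600 s/h = 0.0443611 kg/s
t_res = M / Q_s = 6.61 ÷ 0.0443611 = 149.004 s
D = 34.5 mm = 0.0345 m;  h = 8.81 mm = 0.00881 m
ΔT_a = T_lim − T_in = 293.7 °C − 247.2 °C = 46.5 K
γ̇_max² = ΔT_a·ρ·cp / (η·t_res) = [46.5 × 885 × 2437] / [2870 × 149.004] = 234.515 s⁻²
γ̇_max = √234.515 = 15.3139 s⁻¹
Solve γ̇ = πDN/h for N: N_max = γ̇_max·h/(π·D) = 15.3139 × 0.00881 / (π × 0.0345) = 1.24478 rev/s = 74.6868 rpm

value=74.69 rpm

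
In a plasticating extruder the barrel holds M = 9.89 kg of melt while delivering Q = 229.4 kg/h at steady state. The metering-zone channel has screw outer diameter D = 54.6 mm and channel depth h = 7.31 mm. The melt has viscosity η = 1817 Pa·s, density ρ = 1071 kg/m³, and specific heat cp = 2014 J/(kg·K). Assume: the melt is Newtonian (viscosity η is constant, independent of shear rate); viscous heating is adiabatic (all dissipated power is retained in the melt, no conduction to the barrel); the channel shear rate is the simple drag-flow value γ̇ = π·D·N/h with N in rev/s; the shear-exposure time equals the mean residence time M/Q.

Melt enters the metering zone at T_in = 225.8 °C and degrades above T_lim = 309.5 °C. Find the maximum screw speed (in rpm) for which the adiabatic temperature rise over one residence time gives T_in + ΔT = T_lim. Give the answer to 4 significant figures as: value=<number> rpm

Throughput in SI: Q_s = 229.4 kg/h ÷ 3600 s/h = 0.0637222 kg/s
Mean residence time: t_res = M/Q_s = 9.89 kg / 0.0637222 kg/s = 155.205 s
Geometry in SI: D = 54.6 mm → 0.0546 m, h = 7.31 mm → 0.00731 m
Allowable rise: ΔT_a = T_lim − T_in = 309.5 − 225.8 = 83.7 K
γ̇_max² = ΔT_a·ρ·cp/(η·t_res) = 83.7·1071·2014/(1817·155.205) = 640.198 s⁻²
Take the square root: γ̇_max = √(640.198) = 25.3021 s⁻¹
N_max = γ̇_max·h / (π·D) = 25.3021 · 0.00731 / (π · 0.0546) = 1.07828 rev/s = 64.6969 rpm

value=64.70 rpm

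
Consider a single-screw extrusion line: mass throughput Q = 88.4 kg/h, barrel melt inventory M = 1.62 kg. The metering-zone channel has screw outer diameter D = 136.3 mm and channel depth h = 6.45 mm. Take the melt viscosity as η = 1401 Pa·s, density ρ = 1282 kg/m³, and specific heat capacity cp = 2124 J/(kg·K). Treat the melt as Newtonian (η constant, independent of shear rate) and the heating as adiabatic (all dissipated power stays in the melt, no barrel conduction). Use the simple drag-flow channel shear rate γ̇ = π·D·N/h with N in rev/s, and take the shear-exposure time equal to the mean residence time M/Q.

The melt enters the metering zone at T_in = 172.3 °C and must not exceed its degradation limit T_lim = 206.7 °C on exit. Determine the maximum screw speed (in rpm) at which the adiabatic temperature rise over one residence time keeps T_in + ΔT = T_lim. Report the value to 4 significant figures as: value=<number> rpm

value=28.77 rpm

Throughput in SI: Q_s = 88.4 kg/h ÷ 3600 s/h = 0.0245556 kg/s
t_res = M / Q_s = 1.62 / 0.0245556 = 65.9729 s
D = 136.3 mm = 0.1363 m;  h = 6.45 mm = 0.00645 m
ΔT_a = T_lim − T_in = 206.7 °C − 172.3 °C = 34.4 K
γ̇_max² = ΔT_a·ρ·cp / (η·t_res) = [34.4 × 1282 × 2124] / [1401 × 65.9729] = 1013.44 s⁻²
Take the square root: γ̇_max = √(1013.44) = 31.8346 s⁻¹
Solve γ̇ = πDN/h for N: N_max = γ̇_max·h/(π·D) = 31.8346 × 0.00645 / (π × 0.1363) = 0.479527 rev/s = 28.7716 rpm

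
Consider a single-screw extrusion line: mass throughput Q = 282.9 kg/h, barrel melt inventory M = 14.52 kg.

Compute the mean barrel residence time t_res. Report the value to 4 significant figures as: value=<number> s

value=184.8 s

Throughput in SI: Q_s = 282.9 kg/h ÷ 3600 s/h = 0.0785833 kg/s
t_res = M / Q_s = 14.52 ÷ 0.0785833 = 184.772 s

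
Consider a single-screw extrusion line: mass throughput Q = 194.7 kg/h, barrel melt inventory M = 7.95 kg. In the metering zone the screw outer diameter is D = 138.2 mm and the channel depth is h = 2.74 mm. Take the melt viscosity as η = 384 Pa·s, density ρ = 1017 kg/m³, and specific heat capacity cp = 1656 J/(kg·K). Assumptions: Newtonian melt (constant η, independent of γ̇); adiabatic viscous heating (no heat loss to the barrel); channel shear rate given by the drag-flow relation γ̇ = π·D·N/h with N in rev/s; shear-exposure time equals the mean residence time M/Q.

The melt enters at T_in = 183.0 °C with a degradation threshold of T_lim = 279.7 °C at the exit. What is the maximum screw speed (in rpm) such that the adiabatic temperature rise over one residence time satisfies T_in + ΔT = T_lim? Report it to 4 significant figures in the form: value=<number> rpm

Throughput in SI: Q_s = 194.7 kg/h ÷ 3600 s/h = 0.0540833 kg/s
Mean residence time: t_res = M/Q_s = 7.95 kg / 0.0540833 kg/s = 146.995 s
D = 138.2 mm = 0.1382 m;  h = 2.74 mm = 0.00274 m
ΔT_a = T_lim − T_in = 279.7 °C − 183.0 °C = 96.7 K
γ̇_max² = ΔT_a·ρ·cp/(η·t_res) = 96.7·1017·1656/(384·146.995) = 2885.18 s⁻²
Take the square root: γ̇_max = √(2885.18) = 53.7139 s⁻¹
Solve γ̇ = πDN/h for N: N_max = γ̇_max·h/(π·D) = 53.7139 × 0.00274 / (π × 0.1382) = 0.338984 rev/s = 20.339 rpm

value=20.34 rpm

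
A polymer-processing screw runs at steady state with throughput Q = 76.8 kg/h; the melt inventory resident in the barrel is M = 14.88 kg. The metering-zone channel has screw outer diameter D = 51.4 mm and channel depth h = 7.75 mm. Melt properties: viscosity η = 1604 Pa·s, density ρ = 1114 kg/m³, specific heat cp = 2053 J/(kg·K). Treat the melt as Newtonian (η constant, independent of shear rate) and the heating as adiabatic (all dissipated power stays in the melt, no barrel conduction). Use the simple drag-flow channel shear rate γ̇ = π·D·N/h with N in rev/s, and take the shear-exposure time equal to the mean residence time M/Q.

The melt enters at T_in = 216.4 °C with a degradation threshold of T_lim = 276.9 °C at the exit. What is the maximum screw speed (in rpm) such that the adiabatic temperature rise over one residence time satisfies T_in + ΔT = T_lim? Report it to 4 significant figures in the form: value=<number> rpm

value=32.02 rpm

Convert throughput: Q = 76.8 kg/h = 76.8/3600 = 0.0213333 kg/s
t_res = M / Q_s = 14.88 / 0.0213333 = 697.5 s
Geometry in SI: D = 51.4 mm → 0.0514 m, h = 7.75 mm → 0.00775 m
ΔT_a = T_lim − T_in = 276.9 − 216.4 = 60.5 K
Invert ΔT = ηγ̇²t_res/(ρcp) for γ̇: γ̇_max² = ΔT_a ρ cp / (η t_res) = 60.5·1114·2053 / (1604·697.5) = 123.675 s⁻²
γ̇_max = sqrt(123.675) = 11.1209 s⁻¹
Solve γ̇ = πDN/h for N: N_max = γ̇_max·h/(π·D) = 11.1209 × 0.00775 / (π × 0.0514) = 0.533739 rev/s = 32.0244 rpm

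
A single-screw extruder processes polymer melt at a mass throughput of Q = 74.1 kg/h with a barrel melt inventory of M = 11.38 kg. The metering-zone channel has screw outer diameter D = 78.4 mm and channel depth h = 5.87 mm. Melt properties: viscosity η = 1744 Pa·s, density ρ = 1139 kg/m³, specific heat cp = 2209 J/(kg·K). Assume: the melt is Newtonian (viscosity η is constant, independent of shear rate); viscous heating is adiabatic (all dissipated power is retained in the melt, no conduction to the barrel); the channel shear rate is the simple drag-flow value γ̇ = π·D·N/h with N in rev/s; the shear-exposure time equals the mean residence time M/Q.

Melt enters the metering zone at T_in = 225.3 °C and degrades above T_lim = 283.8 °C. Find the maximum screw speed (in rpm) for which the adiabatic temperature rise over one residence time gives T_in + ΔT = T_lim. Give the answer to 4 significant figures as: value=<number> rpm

value=17.67 rpm

Q_s = Q / 3600 = 74.1 / 3600 = 0.0205833 kg/s
Mean residence time: t_res = M/Q_s = 11.38 kg / 0.0205833 kg/s = 552.874 s
D = 78.4 mm = 0.0784 m;  h = 5.87 mm = 0.00587 m
ΔT_a = T_lim − T_in = 283.8 − 225.3 = 58.5 K
Invert ΔT = ηγ̇²t_res/(ρcp) for γ̇: γ̇_max² = ΔT_a ρ cp / (η t_res) = 58.5·1139·2209 / (1744·552.874) = 152.652 s⁻²
Take the square root: γ̇_max = √(152.652) = 12.3552 s⁻¹
N_max = γ̇_max·h / (π·D) = 12.3552 · 0.00587 / (π · 0.0784) = 0.294458 rev/s = 17.6675 rpm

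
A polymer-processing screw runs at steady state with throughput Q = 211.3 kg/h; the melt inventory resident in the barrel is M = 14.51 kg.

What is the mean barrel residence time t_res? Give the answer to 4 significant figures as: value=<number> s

value=247.2 s

Convert throughput: Q = 211.3 kg/h = 211.3/3600 = 0.0586944 kg/s
t_res = M / Q_s = 14.51 ÷ 0.0586944 = 247.212 s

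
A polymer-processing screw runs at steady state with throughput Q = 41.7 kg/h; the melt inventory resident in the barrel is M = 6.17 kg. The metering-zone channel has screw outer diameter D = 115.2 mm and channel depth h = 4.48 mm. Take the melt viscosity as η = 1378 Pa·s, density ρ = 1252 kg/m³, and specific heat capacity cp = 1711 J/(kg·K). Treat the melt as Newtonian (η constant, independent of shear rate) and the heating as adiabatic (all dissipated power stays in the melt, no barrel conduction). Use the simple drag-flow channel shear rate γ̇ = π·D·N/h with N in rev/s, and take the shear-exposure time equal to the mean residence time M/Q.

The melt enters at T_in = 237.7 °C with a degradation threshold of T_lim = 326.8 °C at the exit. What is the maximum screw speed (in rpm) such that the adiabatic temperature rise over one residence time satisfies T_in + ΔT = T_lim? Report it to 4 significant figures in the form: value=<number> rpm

Convert throughput: Q = 41.7 kg/h = 41.7/3600 = 0.0115833 kg/s
t_res = M / Q_s = 6.17 / 0.0115833 = 532.662 s
D = 115.2 mm = 0.1152 m;  h = 4.48 mm = 0.00448 m
ΔT_a = T_lim − T_in = 326.8 − 237.7 = 89.1 K
Invert ΔT = ηγ̇²t_res/(ρcp) for γ̇: γ̇_max² = ΔT_a ρ cp / (η t_res) = 89.1·1252·1711 / (1378·532.662) = 260.035 s⁻²
γ̇_max = sqrt(260.035) = 16.1256 s⁻¹
N_max = γ̇_max·h / (π·D) = 16.1256 · 0.00448 / (π · 0.1152) = 0.199614 rev/s = 11.9768 rpm

value=11.98 rpm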